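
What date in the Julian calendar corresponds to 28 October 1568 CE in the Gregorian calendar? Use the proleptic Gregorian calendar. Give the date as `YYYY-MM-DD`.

1568-10-18

At this point the Julian calendar is 10 days behind the Gregorian.
28 October 1568 Gregorian − 10 days → 18 October 1568 Julian.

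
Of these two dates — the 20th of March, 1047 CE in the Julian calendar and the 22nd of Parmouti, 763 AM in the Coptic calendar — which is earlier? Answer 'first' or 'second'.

first

The two dates have Julian Day Numbers 2103553 and 2103581 respectively.
Since 2103553 < 2103581, the first date comes first.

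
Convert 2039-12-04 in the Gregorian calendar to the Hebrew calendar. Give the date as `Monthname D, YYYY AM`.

Julian Day Number of the source date = 2466127.
Converting JDN 2466127 to the Hebrew calendar gives 17 Kislev 5800 AM.

Kislev 17, 5800 AM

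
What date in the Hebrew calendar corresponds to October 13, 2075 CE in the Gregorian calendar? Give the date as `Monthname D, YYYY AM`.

Cheshvan 4, 5836 AM

Julian Day Number of the source date = 2479224.
Converting JDN 2479224 to the Hebrew calendar gives 4 Cheshvan 5836 AM.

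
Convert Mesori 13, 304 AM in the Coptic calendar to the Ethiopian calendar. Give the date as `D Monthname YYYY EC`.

Both dates share Julian Day Number 1936043; in the Ethiopian calendar that is 13 Nehase 580 EC.

13 Nehase 580 EC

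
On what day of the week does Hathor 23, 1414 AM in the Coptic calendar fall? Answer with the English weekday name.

This is JDN 2341210 (29 November 1697 Gregorian).
2341210 ≡ 4 (mod 7); counting from Monday = 0 gives Friday.

Friday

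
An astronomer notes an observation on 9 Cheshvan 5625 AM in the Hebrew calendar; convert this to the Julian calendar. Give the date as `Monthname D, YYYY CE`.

October 27, 1864 CE

The source date corresponds to 8 November 1864 in the Gregorian calendar (JDN 2402184).
That day falls on 27 October 1864 CE in the Julian calendar.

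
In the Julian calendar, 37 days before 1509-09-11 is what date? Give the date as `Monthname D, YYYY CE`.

August 5, 1509 CE

JDN of 1509-09-11 = 2272474.
2272474 − 37 = 2272437.
JDN 2272437 in the Julian calendar is August 5, 1509 CE.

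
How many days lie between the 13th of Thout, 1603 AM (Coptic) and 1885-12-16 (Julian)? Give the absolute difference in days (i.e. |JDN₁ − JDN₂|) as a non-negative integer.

268

First date → JDN 2410172; second date → JDN 2409904.
The interval is |2410172 − 2409904| = 268 days.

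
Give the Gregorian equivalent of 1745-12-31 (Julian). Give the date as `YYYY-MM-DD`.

The Julian–Gregorian offset here is 11 days (Julian trailing).
31 December 1745 Julian + 11 days → 11 January 1746 Gregorian.

1746-01-11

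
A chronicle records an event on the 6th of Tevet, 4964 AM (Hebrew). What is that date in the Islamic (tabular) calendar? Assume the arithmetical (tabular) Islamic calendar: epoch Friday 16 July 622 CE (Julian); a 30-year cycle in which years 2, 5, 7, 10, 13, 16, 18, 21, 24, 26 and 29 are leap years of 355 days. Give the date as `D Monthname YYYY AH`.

5 Rabi' al-Thani 600 AH

Julian Day Number of the source date = 2160799.
Converting JDN 2160799 to the tabular Islamic calendar gives 5 Rabi' al-Thani 600 AH.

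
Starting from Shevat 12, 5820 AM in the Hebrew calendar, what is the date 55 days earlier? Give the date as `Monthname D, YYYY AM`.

Kislev 15, 5820 AM

JDN of Shevat 12, 5820 AM = 2473473.
2473473 − 55 = 2473418.
JDN 2473418 in the Hebrew calendar is Kislev 15, 5820 AM.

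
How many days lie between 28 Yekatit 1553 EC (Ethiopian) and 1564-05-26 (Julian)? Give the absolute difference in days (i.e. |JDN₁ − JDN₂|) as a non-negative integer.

JDN of the first date = 2291266.
JDN of the second date = 2292455.
|2292455 − 2291266| = 1189.

1189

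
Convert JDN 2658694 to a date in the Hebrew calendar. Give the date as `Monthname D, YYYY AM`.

Adar I 16, 6327 AM

JDN 2658694 is 26 February 2567 in the Gregorian calendar.
In the Hebrew calendar that day is Adar I 16, 6327 AM.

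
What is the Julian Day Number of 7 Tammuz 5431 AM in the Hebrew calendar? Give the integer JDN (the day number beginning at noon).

In the Gregorian calendar the same day is 15 June 1671.
JDN 2400001 is 17 November 1858 CE (Gregorian), MJD 0; the target day is −68455 days from there, so JDN = 2331546.

2331546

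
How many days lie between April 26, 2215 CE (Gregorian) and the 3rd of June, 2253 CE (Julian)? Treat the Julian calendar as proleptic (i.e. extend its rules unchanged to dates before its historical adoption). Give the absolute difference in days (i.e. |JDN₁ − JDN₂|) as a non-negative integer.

First date → JDN 2530187; second date → JDN 2544120.
The interval is |2530187 − 2544120| = 13933 days.

13933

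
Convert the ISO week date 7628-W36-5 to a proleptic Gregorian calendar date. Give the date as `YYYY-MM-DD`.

7628-09-08

ISO week 1 of 7628 is the week containing the first Thursday of 7628.
Week 36, day 5 (Friday) lands on 7628-09-08.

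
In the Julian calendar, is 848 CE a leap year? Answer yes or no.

yes

848 mod 4 = 0, so it is a leap year in the Julian calendar.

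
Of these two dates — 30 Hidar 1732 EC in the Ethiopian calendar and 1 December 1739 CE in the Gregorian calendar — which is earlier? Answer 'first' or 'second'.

second

First date → JDN 2356558; second date → JDN 2356551.
JDN 2356551 < JDN 2356558, so the second date is earlier.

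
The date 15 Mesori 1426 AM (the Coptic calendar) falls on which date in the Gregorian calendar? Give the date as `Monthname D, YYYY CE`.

August 19, 1710 CE

Both dates share Julian Day Number 2345855; in the Gregorian calendar that is 19 August 1710 CE.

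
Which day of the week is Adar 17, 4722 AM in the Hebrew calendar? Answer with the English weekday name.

Monday

Equivalently 1 March 962 Gregorian, JDN 2072483.
JDN 2072483 mod 7 = 0, and JDN 0 was a Monday, so this is a Monday.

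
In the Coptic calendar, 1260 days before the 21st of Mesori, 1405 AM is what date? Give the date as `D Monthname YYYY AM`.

Counting 1260 days back from JDN 2338191 reaches JDN 2336931, which is 7 Paremhat 1402 AM.

7 Paremhat 1402 AM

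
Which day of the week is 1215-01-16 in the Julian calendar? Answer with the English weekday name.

Friday

Equivalently 23 January 1215 Gregorian, JDN 2164852.
JDN 2164852 mod 7 = 4, and JDN 0 was a Monday, so this is a Friday.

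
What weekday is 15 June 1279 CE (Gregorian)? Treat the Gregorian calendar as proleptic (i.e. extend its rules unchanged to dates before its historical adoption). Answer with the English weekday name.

Since JDN mod 7 = 3 (0 = Monday), the day is Thursday.

Thursday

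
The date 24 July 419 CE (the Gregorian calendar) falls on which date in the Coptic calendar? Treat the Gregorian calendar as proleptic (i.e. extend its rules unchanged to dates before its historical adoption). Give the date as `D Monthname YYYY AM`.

Julian Day Number of the source date = 1874301.
Converting JDN 1874301 to the Coptic calendar gives 29 Epip 135 AM.

29 Epip 135 AM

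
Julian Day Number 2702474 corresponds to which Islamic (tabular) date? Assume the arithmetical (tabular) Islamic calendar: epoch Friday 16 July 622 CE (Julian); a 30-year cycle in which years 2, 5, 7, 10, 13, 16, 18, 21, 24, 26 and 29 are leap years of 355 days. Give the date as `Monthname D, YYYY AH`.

Dhu al-Qa'dah 2, 2128 AH

JDN 2702474 is 8 January 2687 in the Gregorian calendar.
In the tabular Islamic calendar that day is Dhu al-Qa'dah 2, 2128 AH.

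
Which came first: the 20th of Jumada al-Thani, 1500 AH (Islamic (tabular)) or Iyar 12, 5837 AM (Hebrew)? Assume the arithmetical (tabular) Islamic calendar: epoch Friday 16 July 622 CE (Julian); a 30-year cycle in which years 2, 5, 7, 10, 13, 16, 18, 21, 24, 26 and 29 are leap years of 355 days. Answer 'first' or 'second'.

Converting both to JDN: 2479803 vs 2479794; the smaller is the second.

second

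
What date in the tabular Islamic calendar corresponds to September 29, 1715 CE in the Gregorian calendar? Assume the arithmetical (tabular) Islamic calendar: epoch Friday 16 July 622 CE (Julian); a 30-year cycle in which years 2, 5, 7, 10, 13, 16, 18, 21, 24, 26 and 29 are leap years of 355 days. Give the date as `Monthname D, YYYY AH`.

Both dates share Julian Day Number 2347722; in the tabular Islamic calendar that is 30 Ramadan 1127 AH.

Ramadan 30, 1127 AH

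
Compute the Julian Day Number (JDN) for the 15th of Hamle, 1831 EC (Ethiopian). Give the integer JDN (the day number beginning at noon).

Equivalently 21 July 1839 (Gregorian).
JDN 2400001 is 17 November 1858 CE (Gregorian), MJD 0; the target day is −7059 days from there, so JDN = 2392942.

2392942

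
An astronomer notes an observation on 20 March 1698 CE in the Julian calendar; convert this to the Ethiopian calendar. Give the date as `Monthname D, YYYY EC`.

Both dates share Julian Day Number 2341331; in the Ethiopian calendar that is 24 Megabit 1690 EC.

Megabit 24, 1690 EC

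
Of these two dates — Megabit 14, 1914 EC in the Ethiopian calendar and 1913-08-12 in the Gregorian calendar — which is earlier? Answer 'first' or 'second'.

First date → JDN 2423137; second date → JDN 2419992.
JDN 2419992 < JDN 2423137, so the second date is earlier.

second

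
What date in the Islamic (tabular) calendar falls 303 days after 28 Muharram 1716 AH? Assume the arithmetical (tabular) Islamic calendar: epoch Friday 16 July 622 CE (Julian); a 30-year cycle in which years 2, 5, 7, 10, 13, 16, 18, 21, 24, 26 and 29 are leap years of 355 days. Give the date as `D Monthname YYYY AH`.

6 Dhu al-Hijjah 1716 AH

The starting date is JDN 2556206; 2556206 + 303 = 2556509.
JDN 2556509 corresponds to 6 Dhu al-Hijjah 1716 AH.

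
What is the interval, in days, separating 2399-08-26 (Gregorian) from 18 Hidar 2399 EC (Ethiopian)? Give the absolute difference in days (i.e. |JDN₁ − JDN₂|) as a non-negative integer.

First date → JDN 2597514; second date → JDN 2600167.
The interval is |2597514 − 2600167| = 2653 days.

2653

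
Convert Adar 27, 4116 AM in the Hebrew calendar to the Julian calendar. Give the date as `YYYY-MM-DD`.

Both dates share Julian Day Number 1851162; in the Julian calendar that is 16 March 356 CE.

0356-03-16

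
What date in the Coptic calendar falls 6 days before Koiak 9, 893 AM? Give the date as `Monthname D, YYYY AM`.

The starting date is JDN 2150931; 2150931 − 6 = 2150925.
JDN 2150925 corresponds to Koiak 3, 893 AM.

Koiak 3, 893 AM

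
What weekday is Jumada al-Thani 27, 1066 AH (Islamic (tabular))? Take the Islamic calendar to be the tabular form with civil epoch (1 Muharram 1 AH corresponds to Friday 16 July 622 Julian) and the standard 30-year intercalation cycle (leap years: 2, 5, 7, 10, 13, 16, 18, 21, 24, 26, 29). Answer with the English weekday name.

Saturday

In the Gregorian calendar this is 22 April 1656 (JDN 2326014).
Since JDN mod 7 = 5 (0 = Monday), the day is Saturday.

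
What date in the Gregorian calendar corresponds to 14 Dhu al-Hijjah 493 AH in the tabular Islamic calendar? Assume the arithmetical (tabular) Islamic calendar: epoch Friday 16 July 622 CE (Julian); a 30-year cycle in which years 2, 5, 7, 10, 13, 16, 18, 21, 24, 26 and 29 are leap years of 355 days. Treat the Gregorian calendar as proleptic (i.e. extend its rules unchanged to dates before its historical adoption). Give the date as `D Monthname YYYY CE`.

Both dates share Julian Day Number 2123126; in the Gregorian calendar that is 27 October 1100 CE.

27 October 1100 CE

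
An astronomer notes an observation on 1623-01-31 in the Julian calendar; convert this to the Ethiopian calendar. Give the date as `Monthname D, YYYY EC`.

The source date corresponds to 10 February 1623 in the Gregorian calendar (JDN 2313889).
That day falls on 6 Yekatit 1615 EC in the Ethiopian calendar.

Yekatit 6, 1615 EC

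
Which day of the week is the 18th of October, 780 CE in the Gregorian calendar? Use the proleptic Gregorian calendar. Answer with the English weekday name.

2006240 ≡ 5 (mod 7); counting from Monday = 0 gives Saturday.

Saturday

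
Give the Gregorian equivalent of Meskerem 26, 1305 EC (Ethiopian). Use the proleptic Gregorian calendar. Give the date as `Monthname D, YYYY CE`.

Julian Day Number of the source date = 2200532.
Converting JDN 2200532 to the Gregorian calendar gives 1 October 1312 CE.

October 1, 1312 CE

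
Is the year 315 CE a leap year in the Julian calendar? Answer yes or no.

no

315 mod 4 = 3, so it is a common year in the Julian calendar.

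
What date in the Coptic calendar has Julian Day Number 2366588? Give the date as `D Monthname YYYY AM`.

19 Pashons 1483 AM

The Gregorian equivalent of JDN 2366588 is 25 May 1767.
In the Coptic calendar that day is 19 Pashons 1483 AM.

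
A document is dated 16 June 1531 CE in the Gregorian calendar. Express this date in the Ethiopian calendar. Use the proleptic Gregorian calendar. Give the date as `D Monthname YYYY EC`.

Both dates share Julian Day Number 2280412; in the Ethiopian calendar that is 12 Sene 1523 EC.

12 Sene 1523 EC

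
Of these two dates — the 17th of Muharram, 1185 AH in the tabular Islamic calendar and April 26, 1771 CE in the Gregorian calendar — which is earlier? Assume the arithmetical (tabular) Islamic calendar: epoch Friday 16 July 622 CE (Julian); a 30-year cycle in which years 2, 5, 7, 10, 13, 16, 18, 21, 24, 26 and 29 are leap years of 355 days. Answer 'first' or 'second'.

second

First date → JDN 2368026; second date → JDN 2368020.
JDN 2368020 < JDN 2368026, so the second date is earlier.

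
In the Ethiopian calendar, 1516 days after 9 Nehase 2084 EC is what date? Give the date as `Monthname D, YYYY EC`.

JDN of 9 Nehase 2084 EC = 2485375.
2485375 + 1516 = 2486891.
JDN 2486891 in the Ethiopian calendar is Meskerem 29, 2089 EC.

Meskerem 29, 2089 EC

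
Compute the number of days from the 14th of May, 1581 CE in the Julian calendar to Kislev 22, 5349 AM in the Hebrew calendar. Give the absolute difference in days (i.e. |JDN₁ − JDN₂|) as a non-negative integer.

JDN of the first date = 2298652.
JDN of the second date = 2301410.
|2301410 − 2298652| = 2758.

2758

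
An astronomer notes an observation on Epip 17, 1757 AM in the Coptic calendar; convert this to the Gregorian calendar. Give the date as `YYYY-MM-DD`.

Both dates share Julian Day Number 2466725; in the Gregorian calendar that is 24 July 2041 CE.

2041-07-24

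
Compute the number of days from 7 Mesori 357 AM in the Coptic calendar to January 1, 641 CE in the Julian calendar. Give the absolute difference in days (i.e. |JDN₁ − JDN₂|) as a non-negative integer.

JDN of the first date = 1955395.
JDN of the second date = 1955184.
|1955184 − 1955395| = 211.

211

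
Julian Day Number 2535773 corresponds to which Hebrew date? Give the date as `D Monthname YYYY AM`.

The Gregorian equivalent of JDN 2535773 is 11 August 2230.
In the Hebrew calendar that day is 1 Elul 5990 AM.

1 Elul 5990 AM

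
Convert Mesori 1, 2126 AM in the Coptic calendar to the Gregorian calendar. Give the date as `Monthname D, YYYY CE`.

Both dates share Julian Day Number 2601516; in the Gregorian calendar that is 10 August 2410 CE.

August 10, 2410 CE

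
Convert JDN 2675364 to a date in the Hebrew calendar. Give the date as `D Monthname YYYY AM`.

30 Tishrei 6373 AM

The Gregorian equivalent of JDN 2675364 is 18 October 2612.
In the Hebrew calendar that day is 30 Tishrei 6373 AM.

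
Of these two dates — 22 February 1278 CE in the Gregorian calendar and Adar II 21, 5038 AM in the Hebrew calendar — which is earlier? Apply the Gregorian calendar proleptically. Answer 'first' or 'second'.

First date → JDN 2187893; second date → JDN 2187923.
JDN 2187893 < JDN 2187923, so the first date is earlier.

first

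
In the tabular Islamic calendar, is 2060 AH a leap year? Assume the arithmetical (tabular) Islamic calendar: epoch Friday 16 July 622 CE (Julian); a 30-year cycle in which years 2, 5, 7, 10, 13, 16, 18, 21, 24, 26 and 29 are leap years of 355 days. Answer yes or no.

no

Year 2060 AH is year 20 of its 30-year cycle; leap positions are 2, 5, 7, 10, 13, 16, 18, 21, 24, 26, 29, so it is a common year (354 days).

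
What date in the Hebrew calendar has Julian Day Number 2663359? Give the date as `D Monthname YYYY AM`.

15 Kislev 6340 AM

JDN 2663359 is 5 December 2579 in the Gregorian calendar.
In the Hebrew calendar that day is 15 Kislev 6340 AM.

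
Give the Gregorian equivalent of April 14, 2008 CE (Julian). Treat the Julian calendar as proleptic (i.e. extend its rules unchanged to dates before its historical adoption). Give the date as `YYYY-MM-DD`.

2008-04-27

For dates in this range the Gregorian date is 13 days ahead of the Julian.
14 April 2008 Julian + 13 days → 27 April 2008 Gregorian.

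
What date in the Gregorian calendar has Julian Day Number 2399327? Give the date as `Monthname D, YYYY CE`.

JDN 2451545 is 1 Jan 2000; 2399327 is −52218 days from there.

January 12, 1857 CE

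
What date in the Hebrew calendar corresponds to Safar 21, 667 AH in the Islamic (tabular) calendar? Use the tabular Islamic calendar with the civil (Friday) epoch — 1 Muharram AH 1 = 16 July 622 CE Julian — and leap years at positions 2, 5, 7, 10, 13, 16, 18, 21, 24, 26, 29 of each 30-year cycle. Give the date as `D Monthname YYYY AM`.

The source date corresponds to 6 November 1268 in the proleptic Gregorian calendar (JDN 2184498).
That day falls on 21 Cheshvan 5029 AM in the Hebrew calendar.

21 Cheshvan 5029 AM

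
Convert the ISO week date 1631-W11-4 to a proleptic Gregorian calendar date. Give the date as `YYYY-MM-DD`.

1631-03-13

ISO week 1 of 1631 is the week containing the first Thursday of 1631.
Week 11, day 4 (Thursday) lands on 1631-03-13.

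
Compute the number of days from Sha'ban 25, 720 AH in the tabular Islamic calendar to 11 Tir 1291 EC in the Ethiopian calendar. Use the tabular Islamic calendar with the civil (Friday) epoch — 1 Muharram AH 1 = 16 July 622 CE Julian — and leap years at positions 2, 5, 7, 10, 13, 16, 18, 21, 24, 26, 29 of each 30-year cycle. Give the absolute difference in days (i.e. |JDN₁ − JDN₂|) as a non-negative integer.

First date → JDN 2203461; second date → JDN 2195523.
The interval is |2203461 − 2195523| = 7938 days.

7938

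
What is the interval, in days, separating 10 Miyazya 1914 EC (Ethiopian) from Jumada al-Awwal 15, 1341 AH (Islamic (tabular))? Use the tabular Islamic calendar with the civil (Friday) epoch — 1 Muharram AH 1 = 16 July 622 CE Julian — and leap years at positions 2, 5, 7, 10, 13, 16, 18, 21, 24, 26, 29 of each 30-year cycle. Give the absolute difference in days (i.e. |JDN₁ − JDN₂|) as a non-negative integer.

First date → JDN 2423163; second date → JDN 2423423.
The interval is |2423163 − 2423423| = 260 days.

260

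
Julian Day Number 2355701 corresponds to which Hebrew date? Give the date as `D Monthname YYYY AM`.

JDN 2355701 is 3 August 1737 in the Gregorian calendar.
In the Hebrew calendar that day is 6 Av 5497 AM.

6 Av 5497 AM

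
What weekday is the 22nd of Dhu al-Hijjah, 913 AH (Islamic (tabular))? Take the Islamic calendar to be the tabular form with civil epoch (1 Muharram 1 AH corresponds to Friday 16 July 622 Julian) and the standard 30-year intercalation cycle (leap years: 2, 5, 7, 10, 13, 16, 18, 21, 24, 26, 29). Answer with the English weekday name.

Sunday

In the proleptic Gregorian calendar this is 3 May 1508 (JDN 2271968).
2271968 ≡ 6 (mod 7); counting from Monday = 0 gives Sunday.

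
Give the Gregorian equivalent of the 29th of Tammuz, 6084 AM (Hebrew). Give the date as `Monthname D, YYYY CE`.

July 22, 2324 CE

Julian Day Number of the source date = 2570086.
Converting JDN 2570086 to the Gregorian calendar gives 22 July 2324 CE.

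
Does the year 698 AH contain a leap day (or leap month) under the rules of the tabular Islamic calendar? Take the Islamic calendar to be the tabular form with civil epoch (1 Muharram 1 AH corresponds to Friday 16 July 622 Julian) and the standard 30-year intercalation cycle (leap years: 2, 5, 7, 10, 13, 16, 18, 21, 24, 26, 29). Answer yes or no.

no

Year 698 AH is year 8 of its 30-year cycle; leap positions are 2, 5, 7, 10, 13, 16, 18, 21, 24, 26, 29, so it is a common year (354 days).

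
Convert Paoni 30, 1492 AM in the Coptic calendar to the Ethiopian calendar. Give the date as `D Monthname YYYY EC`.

30 Sene 1768 EC

The source date corresponds to 5 July 1776 in the Gregorian calendar (JDN 2369917).
That day falls on 30 Sene 1768 EC in the Ethiopian calendar.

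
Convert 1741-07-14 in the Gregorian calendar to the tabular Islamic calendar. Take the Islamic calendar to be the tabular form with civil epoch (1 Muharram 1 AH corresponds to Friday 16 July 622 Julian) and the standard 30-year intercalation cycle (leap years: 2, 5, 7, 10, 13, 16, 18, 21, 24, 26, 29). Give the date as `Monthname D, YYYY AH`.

Both dates share Julian Day Number 2357142; in the tabular Islamic calendar that is 29 Rabi' al-Thani 1154 AH.

Rabi' al-Thani 29, 1154 AH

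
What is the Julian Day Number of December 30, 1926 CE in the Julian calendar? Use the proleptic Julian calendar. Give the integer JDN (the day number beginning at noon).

2424893

In the Gregorian calendar the same day is 12 January 1927.
JDN 2299161 is 15 October 1582 CE (Gregorian); the target day is +125732 days from there, so JDN = 2424893.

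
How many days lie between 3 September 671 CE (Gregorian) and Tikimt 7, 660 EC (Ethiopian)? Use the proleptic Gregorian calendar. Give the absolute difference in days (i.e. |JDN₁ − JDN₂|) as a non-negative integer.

1426

JDN of the first date = 1966383.
JDN of the second date = 1964957.
|1964957 − 1966383| = 1426.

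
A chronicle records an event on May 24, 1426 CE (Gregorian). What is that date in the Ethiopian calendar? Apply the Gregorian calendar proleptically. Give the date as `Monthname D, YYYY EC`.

Ginbot 20, 1418 EC

Both dates share Julian Day Number 2242039; in the Ethiopian calendar that is 20 Ginbot 1418 EC.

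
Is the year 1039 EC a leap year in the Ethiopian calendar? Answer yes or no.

1039 mod 4 = 3; in the Ethiopian calendar a year is leap when year mod 4 = 3, so it is a leap year.

yes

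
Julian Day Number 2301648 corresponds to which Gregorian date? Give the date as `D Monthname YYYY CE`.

6 August 1589 CE

JDN 2451545 is 1 Jan 2000; 2301648 is −149897 days from there.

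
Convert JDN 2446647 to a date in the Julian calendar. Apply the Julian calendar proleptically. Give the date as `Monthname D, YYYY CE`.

The Gregorian equivalent of JDN 2446647 is 4 August 1986.
In the Julian calendar that day is July 22, 1986 CE.

July 22, 1986 CE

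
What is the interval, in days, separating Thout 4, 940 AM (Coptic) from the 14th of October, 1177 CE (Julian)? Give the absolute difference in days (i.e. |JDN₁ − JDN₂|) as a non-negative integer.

First date → JDN 2168003; second date → JDN 2151244.
The interval is |2168003 − 2151244| = 16759 days.

16759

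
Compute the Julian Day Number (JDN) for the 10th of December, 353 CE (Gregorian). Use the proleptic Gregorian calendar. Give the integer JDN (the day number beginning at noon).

JDN 2451545 is 1 January 2000 CE (Gregorian); the target day is −601211 days from there, so JDN = 1850334.

1850334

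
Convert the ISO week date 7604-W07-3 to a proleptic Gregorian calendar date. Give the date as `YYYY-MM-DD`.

7604-02-11

ISO week 1 of 7604 is the week containing the first Thursday of 7604.
Week 7, day 3 (Wednesday) lands on 7604-02-11.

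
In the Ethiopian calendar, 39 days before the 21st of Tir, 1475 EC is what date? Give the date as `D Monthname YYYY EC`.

The starting date is JDN 2262739; 2262739 − 39 = 2262700.
JDN 2262700 corresponds to 12 Tahsas 1475 EC.

12 Tahsas 1475 EC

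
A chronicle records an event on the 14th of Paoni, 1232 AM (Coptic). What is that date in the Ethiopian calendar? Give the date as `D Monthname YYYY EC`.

14 Sene 1508 EC

Julian Day Number of the source date = 2274936.
Converting JDN 2274936 to the Ethiopian calendar gives 14 Sene 1508 EC.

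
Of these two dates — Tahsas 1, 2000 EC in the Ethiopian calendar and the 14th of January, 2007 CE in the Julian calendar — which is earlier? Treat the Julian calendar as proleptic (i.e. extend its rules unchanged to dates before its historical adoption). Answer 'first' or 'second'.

First date → JDN 2454446; second date → JDN 2454128.
JDN 2454128 < JDN 2454446, so the second date is earlier.

second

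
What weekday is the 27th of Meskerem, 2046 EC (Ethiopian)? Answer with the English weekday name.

In the Gregorian calendar this is 7 October 2053 (JDN 2471183).
2471183 ≡ 1 (mod 7); counting from Monday = 0 gives Tuesday.

Tuesday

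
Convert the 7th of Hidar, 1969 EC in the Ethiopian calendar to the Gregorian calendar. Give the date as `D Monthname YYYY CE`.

Both dates share Julian Day Number 2443099; in the Gregorian calendar that is 16 November 1976 CE.

16 November 1976 CE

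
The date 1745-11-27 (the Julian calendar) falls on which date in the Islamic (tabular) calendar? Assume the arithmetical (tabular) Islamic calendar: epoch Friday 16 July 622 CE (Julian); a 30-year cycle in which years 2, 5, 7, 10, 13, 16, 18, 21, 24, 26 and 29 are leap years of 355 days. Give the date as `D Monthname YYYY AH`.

Julian Day Number of the source date = 2358750.
Converting JDN 2358750 to the tabular Islamic calendar gives 14 Dhu al-Qa'dah 1158 AH.

14 Dhu al-Qa'dah 1158 AH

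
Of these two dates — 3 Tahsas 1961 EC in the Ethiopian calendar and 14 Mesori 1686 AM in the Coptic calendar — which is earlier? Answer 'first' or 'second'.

The two dates have Julian Day Numbers 2440203 and 2440819 respectively.
Since 2440203 < 2440819, the first date comes first.

first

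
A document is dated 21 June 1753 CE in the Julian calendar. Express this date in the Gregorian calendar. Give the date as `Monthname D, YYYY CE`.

July 2, 1753 CE

The Julian–Gregorian offset here is 11 days (Julian trailing).
21 June 1753 Julian + 11 days → 2 July 1753 Gregorian.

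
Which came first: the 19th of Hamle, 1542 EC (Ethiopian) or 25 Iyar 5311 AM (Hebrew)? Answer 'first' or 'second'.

Converting both to JDN: 2287389 vs 2287681; the smaller is the first.

first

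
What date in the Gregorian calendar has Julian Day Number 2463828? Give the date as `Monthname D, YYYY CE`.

JDN 2451545 is 1 Jan 2000; 2463828 is +12283 days from there.

August 18, 2033 CE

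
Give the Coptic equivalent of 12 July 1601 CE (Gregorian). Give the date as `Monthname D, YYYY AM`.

Julian Day Number of the source date = 2306006.
Converting JDN 2306006 to the Coptic calendar gives 8 Epip 1317 AM.

Epip 8, 1317 AM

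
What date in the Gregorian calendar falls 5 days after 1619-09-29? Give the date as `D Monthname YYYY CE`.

4 October 1619 CE

Counting 5 days forward from JDN 2312659 reaches JDN 2312664, which is 4 October 1619 CE.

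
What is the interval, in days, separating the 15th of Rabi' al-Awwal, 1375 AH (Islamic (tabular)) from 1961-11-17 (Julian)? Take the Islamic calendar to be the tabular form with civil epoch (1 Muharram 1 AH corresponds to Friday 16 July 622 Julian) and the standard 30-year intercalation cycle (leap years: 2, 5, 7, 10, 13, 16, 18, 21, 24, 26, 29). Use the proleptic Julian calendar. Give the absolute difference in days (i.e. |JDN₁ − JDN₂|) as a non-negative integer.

JDN of the first date = 2435413.
JDN of the second date = 2437634.
|2437634 − 2435413| = 2221.

2221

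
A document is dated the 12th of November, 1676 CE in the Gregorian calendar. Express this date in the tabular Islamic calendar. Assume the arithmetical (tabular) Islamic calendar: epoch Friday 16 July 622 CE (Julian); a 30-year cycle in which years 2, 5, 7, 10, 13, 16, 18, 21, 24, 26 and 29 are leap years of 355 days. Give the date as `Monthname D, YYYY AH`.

Ramadan 6, 1087 AH

Julian Day Number of the source date = 2333523.
Converting JDN 2333523 to the tabular Islamic calendar gives 6 Ramadan 1087 AH.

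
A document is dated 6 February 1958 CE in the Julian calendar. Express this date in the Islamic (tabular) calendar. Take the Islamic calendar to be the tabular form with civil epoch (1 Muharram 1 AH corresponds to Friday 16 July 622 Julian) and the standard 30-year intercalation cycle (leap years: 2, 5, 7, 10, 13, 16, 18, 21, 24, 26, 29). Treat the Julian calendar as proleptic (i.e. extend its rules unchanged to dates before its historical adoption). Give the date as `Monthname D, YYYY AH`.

Both dates share Julian Day Number 2436254; in the tabular Islamic calendar that is 29 Rajab 1377 AH.

Rajab 29, 1377 AH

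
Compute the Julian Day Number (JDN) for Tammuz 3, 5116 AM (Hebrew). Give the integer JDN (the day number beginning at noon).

2216490

Equivalently 10 June 1356 (proleptic Gregorian).
JDN 2451545 is 1 January 2000 CE (Gregorian); the target day is −235055 days from there, so JDN = 2216490.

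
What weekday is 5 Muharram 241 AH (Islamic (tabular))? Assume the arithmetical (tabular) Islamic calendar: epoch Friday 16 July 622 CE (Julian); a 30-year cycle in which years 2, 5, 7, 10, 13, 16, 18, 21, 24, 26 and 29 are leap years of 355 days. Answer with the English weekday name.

Sunday

Equivalently 30 May 855 Gregorian, JDN 2033492.
2033492 ≡ 6 (mod 7); counting from Monday = 0 gives Sunday.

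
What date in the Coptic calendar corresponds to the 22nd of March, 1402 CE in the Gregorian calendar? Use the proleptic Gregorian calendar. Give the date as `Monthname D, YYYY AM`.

Both dates share Julian Day Number 2233210; in the Coptic calendar that is 17 Paremhat 1118 AM.

Paremhat 17, 1118 AM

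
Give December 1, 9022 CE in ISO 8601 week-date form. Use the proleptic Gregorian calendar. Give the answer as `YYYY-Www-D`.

The weekday is Sunday (ISO weekday 7).
That Sunday belongs to ISO week 48 of ISO year 9022.

9022-W48-7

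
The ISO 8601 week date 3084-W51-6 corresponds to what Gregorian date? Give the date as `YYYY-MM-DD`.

3084-12-20

ISO week 1 of 3084 is the week containing the first Thursday of 3084.
Week 51, day 6 (Saturday) lands on 3084-12-20.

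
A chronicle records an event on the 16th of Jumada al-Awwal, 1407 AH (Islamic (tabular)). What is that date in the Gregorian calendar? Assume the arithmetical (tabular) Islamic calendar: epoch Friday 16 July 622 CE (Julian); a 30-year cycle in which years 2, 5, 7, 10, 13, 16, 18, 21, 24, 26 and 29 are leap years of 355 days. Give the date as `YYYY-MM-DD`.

Julian Day Number of the source date = 2446813.
Converting JDN 2446813 to the Gregorian calendar gives 17 January 1987 CE.

1987-01-17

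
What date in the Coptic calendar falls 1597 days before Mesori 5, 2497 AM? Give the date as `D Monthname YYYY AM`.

Counting 1597 days back from JDN 2737028 reaches JDN 2735431, which is 19 Paremhat 2493 AM.

19 Paremhat 2493 AM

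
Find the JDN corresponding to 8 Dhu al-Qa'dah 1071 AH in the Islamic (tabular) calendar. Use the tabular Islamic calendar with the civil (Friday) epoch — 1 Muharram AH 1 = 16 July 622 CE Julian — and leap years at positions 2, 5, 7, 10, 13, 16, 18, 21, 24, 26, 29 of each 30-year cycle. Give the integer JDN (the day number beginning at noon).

In the Gregorian calendar the same day is 5 July 1661.
JDN 2299161 is 15 October 1582 CE (Gregorian); the target day is +28753 days from there, so JDN = 2327914.

2327914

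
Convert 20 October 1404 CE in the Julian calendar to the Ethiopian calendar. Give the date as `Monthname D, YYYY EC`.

Both dates share Julian Day Number 2234162; in the Ethiopian calendar that is 23 Tikimt 1397 EC.

Tikimt 23, 1397 EC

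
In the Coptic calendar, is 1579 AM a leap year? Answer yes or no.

1579 mod 4 = 3; in the Coptic calendar a year is leap when year mod 4 = 3, so it is a leap year.

yes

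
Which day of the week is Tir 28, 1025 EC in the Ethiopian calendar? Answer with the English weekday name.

Tuesday

In the proleptic Gregorian calendar this is 29 January 1033 (JDN 2098384).
JDN 2098384 mod 7 = 1, and JDN 0 was a Monday, so this is a Tuesday.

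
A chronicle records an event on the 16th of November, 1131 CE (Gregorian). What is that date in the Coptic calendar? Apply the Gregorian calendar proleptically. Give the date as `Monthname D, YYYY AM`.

Both dates share Julian Day Number 2134468; in the Coptic calendar that is 12 Hathor 848 AM.

Hathor 12, 848 AM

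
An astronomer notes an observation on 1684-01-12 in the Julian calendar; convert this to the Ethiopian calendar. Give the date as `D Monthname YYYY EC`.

Both dates share Julian Day Number 2336150; in the Ethiopian calendar that is 16 Tir 1676 EC.

16 Tir 1676 EC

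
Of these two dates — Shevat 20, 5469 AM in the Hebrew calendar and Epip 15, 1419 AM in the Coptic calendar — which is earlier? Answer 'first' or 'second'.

second

The two dates have Julian Day Numbers 2345290 and 2343268 respectively.
Since 2343268 < 2345290, the second date comes first.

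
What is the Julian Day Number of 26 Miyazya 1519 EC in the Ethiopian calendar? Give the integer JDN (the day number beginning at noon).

Equivalently 1 May 1527 (proleptic Gregorian).
JDN 2451545 is 1 January 2000 CE (Gregorian); the target day is −172640 days from there, so JDN = 2278905.

2278905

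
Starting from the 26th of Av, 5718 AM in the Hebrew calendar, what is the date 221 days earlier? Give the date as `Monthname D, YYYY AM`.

Counting 221 days back from JDN 2436428 reaches JDN 2436207, which is Tevet 11, 5718 AM.

Tevet 11, 5718 AM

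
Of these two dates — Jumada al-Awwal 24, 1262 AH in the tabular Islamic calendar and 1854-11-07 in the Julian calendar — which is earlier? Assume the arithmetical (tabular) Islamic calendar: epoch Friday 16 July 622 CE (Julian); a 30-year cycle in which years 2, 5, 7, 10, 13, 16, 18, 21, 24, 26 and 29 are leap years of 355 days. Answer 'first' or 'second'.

First date → JDN 2395437; second date → JDN 2398542.
JDN 2395437 < JDN 2398542, so the first date is earlier.

first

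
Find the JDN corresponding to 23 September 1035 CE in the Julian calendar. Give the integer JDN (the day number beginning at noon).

2099357

Equivalently 29 September 1035 (proleptic Gregorian).
JDN 2451545 is 1 January 2000 CE (Gregorian); the target day is −352188 days from there, so JDN = 2099357.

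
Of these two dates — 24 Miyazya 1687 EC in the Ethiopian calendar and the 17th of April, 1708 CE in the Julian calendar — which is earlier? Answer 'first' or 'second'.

first

First date → JDN 2340265; second date → JDN 2345012.
JDN 2340265 < JDN 2345012, so the first date is earlier.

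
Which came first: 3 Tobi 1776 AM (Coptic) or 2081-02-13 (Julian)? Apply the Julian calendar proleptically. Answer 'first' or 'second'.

first

Converting both to JDN: 2473471 vs 2481187; the smaller is the first.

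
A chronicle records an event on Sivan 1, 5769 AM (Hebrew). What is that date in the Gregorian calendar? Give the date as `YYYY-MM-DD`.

Julian Day Number of the source date = 2454976.
Converting JDN 2454976 to the Gregorian calendar gives 24 May 2009 CE.

2009-05-24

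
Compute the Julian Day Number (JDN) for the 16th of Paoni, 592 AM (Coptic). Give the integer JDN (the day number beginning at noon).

2041178

In the proleptic Gregorian calendar the same day is 14 June 876.
JDN 2400001 is 17 November 1858 CE (Gregorian), MJD 0; the target day is −358823 days from there, so JDN = 2041178.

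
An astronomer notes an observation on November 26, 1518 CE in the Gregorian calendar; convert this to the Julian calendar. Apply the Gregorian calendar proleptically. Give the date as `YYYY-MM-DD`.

1518-11-16

The Julian–Gregorian offset here is 10 days (Julian trailing).
26 November 1518 Gregorian − 10 days → 16 November 1518 Julian.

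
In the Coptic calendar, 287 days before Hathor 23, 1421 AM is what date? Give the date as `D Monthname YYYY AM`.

11 Meshir 1420 AM

The starting date is JDN 2343767; 2343767 − 287 = 2343480.
JDN 2343480 corresponds to 11 Meshir 1420 AM.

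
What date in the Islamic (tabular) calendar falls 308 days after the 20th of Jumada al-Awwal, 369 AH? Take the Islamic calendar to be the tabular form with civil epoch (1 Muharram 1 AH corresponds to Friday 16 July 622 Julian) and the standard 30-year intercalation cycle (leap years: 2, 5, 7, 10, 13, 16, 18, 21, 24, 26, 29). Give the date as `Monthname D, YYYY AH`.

Rabi' al-Thani 3, 370 AH

Counting 308 days forward from JDN 2078984 reaches JDN 2079292, which is Rabi' al-Thani 3, 370 AH.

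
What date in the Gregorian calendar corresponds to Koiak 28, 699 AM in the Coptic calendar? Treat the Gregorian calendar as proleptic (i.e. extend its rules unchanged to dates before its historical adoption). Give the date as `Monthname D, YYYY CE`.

Both dates share Julian Day Number 2080091; in the Gregorian calendar that is 29 December 982 CE.

December 29, 982 CE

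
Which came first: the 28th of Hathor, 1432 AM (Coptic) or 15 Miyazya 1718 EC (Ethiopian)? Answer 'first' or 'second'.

Converting both to JDN: 2347790 vs 2351579; the smaller is the first.

first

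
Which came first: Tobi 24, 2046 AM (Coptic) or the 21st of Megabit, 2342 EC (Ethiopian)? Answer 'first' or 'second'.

first

First date → JDN 2572109; second date → JDN 2579471.
JDN 2572109 < JDN 2579471, so the first date is earlier.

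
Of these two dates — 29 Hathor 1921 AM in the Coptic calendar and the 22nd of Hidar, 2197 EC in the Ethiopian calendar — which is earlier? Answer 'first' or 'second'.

The two dates have Julian Day Numbers 2526398 and 2526391 respectively.
Since 2526391 < 2526398, the second date comes first.

second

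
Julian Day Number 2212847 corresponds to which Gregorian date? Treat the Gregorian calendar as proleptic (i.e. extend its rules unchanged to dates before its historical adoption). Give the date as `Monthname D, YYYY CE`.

JDN 2451545 is 1 Jan 2000; 2212847 is −238698 days from there.

June 20, 1346 CE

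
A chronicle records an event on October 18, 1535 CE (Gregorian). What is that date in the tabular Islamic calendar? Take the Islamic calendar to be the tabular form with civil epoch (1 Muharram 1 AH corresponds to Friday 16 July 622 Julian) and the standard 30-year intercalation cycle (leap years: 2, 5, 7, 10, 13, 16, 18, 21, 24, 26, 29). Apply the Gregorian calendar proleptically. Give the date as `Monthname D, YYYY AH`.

Both dates share Julian Day Number 2281997; in the tabular Islamic calendar that is 10 Rabi' al-Thani 942 AH.

Rabi' al-Thani 10, 942 AH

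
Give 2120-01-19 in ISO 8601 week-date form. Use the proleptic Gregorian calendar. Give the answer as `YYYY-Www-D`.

The weekday is Friday (ISO weekday 5).
That Friday belongs to ISO week 3 of ISO year 2120.

2120-W03-5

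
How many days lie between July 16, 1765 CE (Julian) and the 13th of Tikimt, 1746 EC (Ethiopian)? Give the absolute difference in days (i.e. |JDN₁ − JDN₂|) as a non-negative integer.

First date → JDN 2365921; second date → JDN 2361624.
The interval is |2365921 − 2361624| = 4297 days.

4297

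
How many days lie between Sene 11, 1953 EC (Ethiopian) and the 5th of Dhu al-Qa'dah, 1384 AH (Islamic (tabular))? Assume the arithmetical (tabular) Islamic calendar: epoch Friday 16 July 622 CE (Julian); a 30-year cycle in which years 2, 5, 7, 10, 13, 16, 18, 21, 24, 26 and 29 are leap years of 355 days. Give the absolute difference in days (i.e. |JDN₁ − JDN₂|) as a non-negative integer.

First date → JDN 2437469; second date → JDN 2438828.
The interval is |2437469 − 2438828| = 1359 days.

1359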